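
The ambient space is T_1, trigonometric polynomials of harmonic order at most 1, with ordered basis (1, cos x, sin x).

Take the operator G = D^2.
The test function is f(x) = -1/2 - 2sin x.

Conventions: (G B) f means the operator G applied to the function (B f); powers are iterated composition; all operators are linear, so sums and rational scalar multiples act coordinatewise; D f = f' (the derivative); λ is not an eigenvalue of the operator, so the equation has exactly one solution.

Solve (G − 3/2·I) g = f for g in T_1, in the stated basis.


the image equals g(x) = 1/3 + (4/5)sin x

write g with unknown coordinates in the stated basis and equate coefficients in (G − 3/2·I) g = f
solving from the highest basis element down gives g = 1/3 + (4/5)sin x
check: G g = -(4/5)sin x
so G g − 3/2·g = -1/2 - 2sin x = f ✓


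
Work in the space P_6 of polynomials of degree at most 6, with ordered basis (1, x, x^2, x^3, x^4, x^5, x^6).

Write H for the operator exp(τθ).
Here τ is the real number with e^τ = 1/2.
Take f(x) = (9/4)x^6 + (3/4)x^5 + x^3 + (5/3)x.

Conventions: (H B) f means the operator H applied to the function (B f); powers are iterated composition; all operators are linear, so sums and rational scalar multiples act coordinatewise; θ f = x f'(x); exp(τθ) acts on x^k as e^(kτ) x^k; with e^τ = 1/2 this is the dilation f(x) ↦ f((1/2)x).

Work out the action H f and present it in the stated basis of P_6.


the image equals g(x) = (9/256)x^6 + (3/128)x^5 + (1/8)x^3 + (5/6)x

exp(τθ) x^k = e^(kτ) x^k; with e^τ = 1/2 this sends x^k to (1/2)^k x^k
x ↦ 1/2 x
x^3 ↦ 1/8 x^3
x^5 ↦ 1/32 x^5
x^6 ↦ 1/64 x^6
applying this coordinatewise to f: exp(τθ) f = (9/256)x^6 + (3/128)x^5 + (1/8)x^3 + (5/6)x


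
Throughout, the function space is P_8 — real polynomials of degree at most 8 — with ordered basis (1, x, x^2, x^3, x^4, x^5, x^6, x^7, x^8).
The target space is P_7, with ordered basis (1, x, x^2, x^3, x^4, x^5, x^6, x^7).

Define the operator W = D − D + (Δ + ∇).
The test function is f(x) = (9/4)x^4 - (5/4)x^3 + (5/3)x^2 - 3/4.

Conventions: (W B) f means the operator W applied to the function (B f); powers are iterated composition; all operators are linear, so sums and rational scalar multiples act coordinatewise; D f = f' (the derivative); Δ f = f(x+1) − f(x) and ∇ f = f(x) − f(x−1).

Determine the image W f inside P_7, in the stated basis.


g(x) = 18x^3 - (15/2)x^2 + (74/3)x - 5/2

D f = 9x^3 - (15/4)x^2 + (10/3)x
D f = 9x^3 - (15/4)x^2 + (10/3)x
(-D) f = -9x^3 + (15/4)x^2 - (10/3)x
Δ f = 9x^3 + (39/4)x^2 + (103/12)x + 8/3
∇ f = 9x^3 - (69/4)x^2 + (193/12)x - 31/6
(Δ + ∇) f = 18x^3 - (15/2)x^2 + (74/3)x - 5/2
(D − D + (Δ + ∇)) f = 18x^3 - (15/2)x^2 + (74/3)x - 5/2


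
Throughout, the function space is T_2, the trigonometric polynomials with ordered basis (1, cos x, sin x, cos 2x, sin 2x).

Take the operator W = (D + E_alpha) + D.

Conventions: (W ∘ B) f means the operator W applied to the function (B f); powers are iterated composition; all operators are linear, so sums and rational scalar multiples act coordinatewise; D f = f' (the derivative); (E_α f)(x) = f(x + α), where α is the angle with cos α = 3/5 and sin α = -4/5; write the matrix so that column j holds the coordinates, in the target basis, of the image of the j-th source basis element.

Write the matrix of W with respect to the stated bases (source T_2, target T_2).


the matrix is [[1, 0, 0, 0, 0]; [0, 3/5, 6/5, 0, 0]; [0, -6/5, 3/5, 0, 0]; [0, 0, 0, -7/25, 76/25]; [0, 0, 0, -76/25, -7/25]] (rows listed top to bottom)

image of 1: 1
image of cos x: (3/5)cos x - (6/5)sin x
image of sin x: (6/5)cos x + (3/5)sin x
image of cos 2x: -(7/25)cos 2x - (76/25)sin 2x
image of sin 2x: (76/25)cos 2x - (7/25)sin 2x
each image's coordinates form column j of the matrix


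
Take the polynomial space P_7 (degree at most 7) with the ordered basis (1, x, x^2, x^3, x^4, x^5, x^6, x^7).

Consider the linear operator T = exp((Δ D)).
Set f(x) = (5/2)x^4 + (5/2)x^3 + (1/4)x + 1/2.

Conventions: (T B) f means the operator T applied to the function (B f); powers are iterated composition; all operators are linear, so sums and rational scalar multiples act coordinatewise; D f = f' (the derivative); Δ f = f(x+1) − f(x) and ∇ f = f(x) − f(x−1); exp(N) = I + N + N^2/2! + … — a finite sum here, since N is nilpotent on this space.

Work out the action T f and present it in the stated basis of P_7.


the result is g(x) = (5/2)x^4 + (5/2)x^3 + 30x^2 + (181/4)x + 48

order-1 term: 30x^2 + 45x + 35/2
order-2 term: 30
the series for exp((Δ D)) f terminates at order 2
exp((Δ D)) f = (5/2)x^4 + (5/2)x^3 + 30x^2 + (181/4)x + 48


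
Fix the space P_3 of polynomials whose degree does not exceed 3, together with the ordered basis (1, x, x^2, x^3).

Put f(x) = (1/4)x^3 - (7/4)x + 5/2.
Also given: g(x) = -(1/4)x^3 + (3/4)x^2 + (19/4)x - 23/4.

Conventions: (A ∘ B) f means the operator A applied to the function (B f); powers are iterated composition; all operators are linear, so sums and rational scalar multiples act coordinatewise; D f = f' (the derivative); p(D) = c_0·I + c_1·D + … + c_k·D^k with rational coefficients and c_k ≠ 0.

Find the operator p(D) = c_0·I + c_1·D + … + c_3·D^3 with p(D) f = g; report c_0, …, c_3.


p(D) = -I + D + 2·D^2 − D^3, i.e. c_0 = -1, c_1 = 1, c_2 = 2, c_3 = -1

D^0 f = (1/4)x^3 - (7/4)x + 5/2
D^1 f = (3/4)x^2 - 7/4
D^2 f = (3/2)x
D^3 f = 3/2
matching coefficients of g against c_0 f + c_1 Df + … from the top degree down determines the c_i
solution: c_0 = -1, c_1 = 1, c_2 = 2, c_3 = -1


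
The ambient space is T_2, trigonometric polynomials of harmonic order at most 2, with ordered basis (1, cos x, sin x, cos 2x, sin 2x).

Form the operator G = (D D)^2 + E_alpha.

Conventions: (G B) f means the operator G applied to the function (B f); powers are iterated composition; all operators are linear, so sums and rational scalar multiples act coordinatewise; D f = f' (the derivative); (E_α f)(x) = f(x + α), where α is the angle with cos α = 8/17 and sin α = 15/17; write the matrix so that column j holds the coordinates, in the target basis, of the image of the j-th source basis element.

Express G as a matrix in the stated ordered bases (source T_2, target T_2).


image of 1: 1
image of cos x: (25/17)cos x - (15/17)sin x
image of sin x: (15/17)cos x + (25/17)sin x
image of cos 2x: (4463/289)cos 2x - (240/289)sin 2x
image of sin 2x: (240/289)cos 2x + (4463/289)sin 2x
each image's coordinates form column j of the matrix

the matrix is [[1, 0, 0, 0, 0]; [0, 25/17, 15/17, 0, 0]; [0, -15/17, 25/17, 0, 0]; [0, 0, 0, 4463/289, 240/289]; [0, 0, 0, -240/289, 4463/289]] (rows listed top to bottom)


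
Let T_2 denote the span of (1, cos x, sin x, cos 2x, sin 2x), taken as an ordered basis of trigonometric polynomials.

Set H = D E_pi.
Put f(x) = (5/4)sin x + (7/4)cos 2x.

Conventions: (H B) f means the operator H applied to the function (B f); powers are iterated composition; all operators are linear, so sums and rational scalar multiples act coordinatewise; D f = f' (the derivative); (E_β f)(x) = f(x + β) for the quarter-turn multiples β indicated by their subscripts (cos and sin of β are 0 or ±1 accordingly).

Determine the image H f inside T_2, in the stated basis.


g(x) = -(5/4)cos x - (7/2)sin 2x

E_pi f = -(5/4)sin x + (7/4)cos 2x
D E_pi f = -(5/4)cos x - (7/2)sin 2x


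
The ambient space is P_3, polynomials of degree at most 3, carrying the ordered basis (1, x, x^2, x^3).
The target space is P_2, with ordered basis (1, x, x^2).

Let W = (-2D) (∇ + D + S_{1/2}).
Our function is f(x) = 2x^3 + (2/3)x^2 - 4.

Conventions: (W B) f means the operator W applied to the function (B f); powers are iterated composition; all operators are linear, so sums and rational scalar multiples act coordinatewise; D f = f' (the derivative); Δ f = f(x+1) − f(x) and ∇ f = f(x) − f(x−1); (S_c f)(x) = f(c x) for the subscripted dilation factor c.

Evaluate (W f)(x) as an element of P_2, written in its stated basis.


g(x) = -(3/2)x^2 - (146/3)x + 20/3

∇ f = 6x^2 - (14/3)x + 4/3
D f = 6x^2 + (4/3)x
S_{1/2} f = (1/4)x^3 + (1/6)x^2 - 4
(∇ + D + S_{1/2}) f = (1/4)x^3 + (73/6)x^2 - (10/3)x - 8/3
D (∇ + D + S_{1/2}) f = (3/4)x^2 + (73/3)x - 10/3
(-2D) (∇ + D + S_{1/2}) f = -(3/2)x^2 - (146/3)x + 20/3


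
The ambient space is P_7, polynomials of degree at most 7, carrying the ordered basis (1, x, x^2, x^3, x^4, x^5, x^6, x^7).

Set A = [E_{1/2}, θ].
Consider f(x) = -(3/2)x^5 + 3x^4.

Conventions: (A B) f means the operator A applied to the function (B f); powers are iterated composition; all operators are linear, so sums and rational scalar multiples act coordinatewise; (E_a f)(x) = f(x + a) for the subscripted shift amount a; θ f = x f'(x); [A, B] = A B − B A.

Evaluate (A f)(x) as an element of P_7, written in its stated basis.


g(x) = -(15/4)x^4 - (3/2)x^3 + (27/8)x^2 + (21/8)x + 33/64

θ f = -(15/2)x^5 + 12x^4
E_{1/2} θ f = -(15/2)x^5 - (27/4)x^4 + (21/4)x^3 + (69/8)x^2 + (117/32)x + 33/64
E_{1/2} f = -(3/2)x^5 - (3/4)x^4 + (9/4)x^3 + (21/8)x^2 + (33/32)x + 9/64
θ E_{1/2} f = -(15/2)x^5 - 3x^4 + (27/4)x^3 + (21/4)x^2 + (33/32)x
[E_{1/2}, θ] f = -(15/4)x^4 - (3/2)x^3 + (27/8)x^2 + (21/8)x + 33/64


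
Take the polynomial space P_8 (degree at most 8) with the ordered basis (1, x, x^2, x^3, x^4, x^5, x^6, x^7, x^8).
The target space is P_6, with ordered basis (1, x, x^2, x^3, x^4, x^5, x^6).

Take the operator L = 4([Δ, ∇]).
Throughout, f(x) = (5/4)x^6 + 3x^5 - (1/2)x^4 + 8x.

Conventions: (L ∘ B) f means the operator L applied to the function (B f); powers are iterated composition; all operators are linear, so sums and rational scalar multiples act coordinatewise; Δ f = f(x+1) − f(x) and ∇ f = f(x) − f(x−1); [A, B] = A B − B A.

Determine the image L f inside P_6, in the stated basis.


g(x) = 0

∇ f = (15/2)x^5 - (15/4)x^4 - 7x^3 + (57/4)x^2 - (19/2)x + 41/4
Δ ∇ f = (75/2)x^4 + 60x^3 + (63/2)x^2 + 30x + 3/2
Δ f = (15/2)x^5 + (135/4)x^4 + 53x^3 + (183/4)x^2 + (41/2)x + 47/4
∇ Δ f = (75/2)x^4 + 60x^3 + (63/2)x^2 + 30x + 3/2
[Δ, ∇] f = 0
(4([Δ, ∇])) f = 0


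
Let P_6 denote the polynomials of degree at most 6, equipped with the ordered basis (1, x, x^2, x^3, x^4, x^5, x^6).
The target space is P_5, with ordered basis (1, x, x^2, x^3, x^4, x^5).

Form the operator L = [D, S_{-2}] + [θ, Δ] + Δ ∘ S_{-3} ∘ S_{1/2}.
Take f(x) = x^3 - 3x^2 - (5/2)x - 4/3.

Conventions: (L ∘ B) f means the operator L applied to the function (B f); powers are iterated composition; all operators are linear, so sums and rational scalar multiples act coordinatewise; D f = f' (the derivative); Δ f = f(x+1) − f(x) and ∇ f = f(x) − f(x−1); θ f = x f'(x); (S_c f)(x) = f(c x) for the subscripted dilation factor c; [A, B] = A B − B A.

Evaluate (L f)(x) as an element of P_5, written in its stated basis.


S_{-2} f = -8x^3 - 12x^2 + 5x - 4/3
D S_{-2} f = -24x^2 - 24x + 5
D f = 3x^2 - 6x - 5/2
S_{-2} D f = 12x^2 + 12x - 5/2
[D, S_{-2}] f = -36x^2 - 36x + 15/2
Δ f = 3x^2 - 3x - 9/2
θ Δ f = 6x^2 - 3x
θ f = 3x^3 - 6x^2 - (5/2)x
Δ θ f = 9x^2 - 3x - 11/2
[θ, Δ] f = -3x^2 + 11/2
S_{1/2} f = (1/8)x^3 - (3/4)x^2 - (5/4)x - 4/3
S_{-3} S_{1/2} f = -(27/8)x^3 - (27/4)x^2 + (15/4)x - 4/3
Δ S_{-3} S_{1/2} f = -(81/8)x^2 - (189/8)x - 51/8
([D, S_{-2}] + [θ, Δ] + Δ ∘ S_{-3} ∘ S_{1/2}) f = -(393/8)x^2 - (477/8)x + 53/8

g(x) = -(393/8)x^2 - (477/8)x + 53/8


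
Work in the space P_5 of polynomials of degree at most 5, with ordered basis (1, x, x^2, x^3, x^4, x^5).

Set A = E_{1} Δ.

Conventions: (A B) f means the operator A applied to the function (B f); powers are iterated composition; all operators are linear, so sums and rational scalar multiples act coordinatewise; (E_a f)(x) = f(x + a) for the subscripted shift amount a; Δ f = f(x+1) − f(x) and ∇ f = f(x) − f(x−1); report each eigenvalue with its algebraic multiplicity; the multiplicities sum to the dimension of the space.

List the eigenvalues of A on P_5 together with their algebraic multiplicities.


λ = 0 (multiplicity 6)

image of 1: 0
image of x: 1
image of x^2: 2x + 3
image of x^3: 3x^2 + 9x + 7
image of x^4: 4x^3 + 18x^2 + 28x + 15
image of x^5: 5x^4 + 30x^3 + 70x^2 + 75x + 31
the matrix is upper triangular; its diagonal is (0, 0, 0, 0, 0, 0)
for a triangular matrix the eigenvalues are the diagonal entries, with algebraic multiplicity their repetition count


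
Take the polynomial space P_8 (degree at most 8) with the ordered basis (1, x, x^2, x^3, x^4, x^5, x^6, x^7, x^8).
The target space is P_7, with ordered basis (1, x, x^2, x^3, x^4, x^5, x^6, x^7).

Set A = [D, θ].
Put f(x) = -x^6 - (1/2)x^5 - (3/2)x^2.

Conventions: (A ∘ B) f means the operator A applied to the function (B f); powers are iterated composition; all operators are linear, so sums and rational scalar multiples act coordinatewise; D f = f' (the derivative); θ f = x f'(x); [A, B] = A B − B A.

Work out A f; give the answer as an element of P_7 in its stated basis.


the result is g(x) = -6x^5 - (5/2)x^4 - 3x

θ f = -6x^6 - (5/2)x^5 - 3x^2
D θ f = -36x^5 - (25/2)x^4 - 6x
D f = -6x^5 - (5/2)x^4 - 3x
θ D f = -30x^5 - 10x^4 - 3x
[D, θ] f = -6x^5 - (5/2)x^4 - 3x


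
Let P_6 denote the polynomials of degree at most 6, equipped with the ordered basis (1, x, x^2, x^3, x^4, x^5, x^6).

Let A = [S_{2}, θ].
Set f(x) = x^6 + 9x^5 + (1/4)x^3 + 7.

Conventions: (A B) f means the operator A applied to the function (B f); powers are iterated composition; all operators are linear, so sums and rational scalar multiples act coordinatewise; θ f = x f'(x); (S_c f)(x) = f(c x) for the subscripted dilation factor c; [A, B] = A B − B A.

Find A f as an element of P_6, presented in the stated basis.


the result is g(x) = 0

θ f = 6x^6 + 45x^5 + (3/4)x^3
S_{2} θ f = 384x^6 + 1440x^5 + 6x^3
S_{2} f = 64x^6 + 288x^5 + 2x^3 + 7
θ S_{2} f = 384x^6 + 1440x^5 + 6x^3
[S_{2}, θ] f = 0


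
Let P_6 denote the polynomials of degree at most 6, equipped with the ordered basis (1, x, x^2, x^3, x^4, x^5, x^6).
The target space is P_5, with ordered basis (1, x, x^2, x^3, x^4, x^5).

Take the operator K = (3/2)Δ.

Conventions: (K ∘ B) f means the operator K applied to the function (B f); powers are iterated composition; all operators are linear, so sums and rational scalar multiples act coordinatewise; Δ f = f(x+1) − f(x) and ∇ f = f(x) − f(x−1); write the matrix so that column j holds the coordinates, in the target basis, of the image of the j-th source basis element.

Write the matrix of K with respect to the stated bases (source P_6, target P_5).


image of 1: 0
image of x: 3/2
image of x^2: 3x + 3/2
image of x^3: (9/2)x^2 + (9/2)x + 3/2
image of x^4: 6x^3 + 9x^2 + 6x + 3/2
image of x^5: (15/2)x^4 + 15x^3 + 15x^2 + (15/2)x + 3/2
image of x^6: 9x^5 + (45/2)x^4 + 30x^3 + (45/2)x^2 + 9x + 3/2
each image's coordinates form column j of the matrix

the matrix is [[0, 3/2, 3/2, 3/2, 3/2, 3/2, 3/2]; [0, 0, 3, 9/2, 6, 15/2, 9]; [0, 0, 0, 9/2, 9, 15, 45/2]; [0, 0, 0, 0, 6, 15, 30]; [0, 0, 0, 0, 0, 15/2, 45/2]; [0, 0, 0, 0, 0, 0, 9]] (rows listed top to bottom)


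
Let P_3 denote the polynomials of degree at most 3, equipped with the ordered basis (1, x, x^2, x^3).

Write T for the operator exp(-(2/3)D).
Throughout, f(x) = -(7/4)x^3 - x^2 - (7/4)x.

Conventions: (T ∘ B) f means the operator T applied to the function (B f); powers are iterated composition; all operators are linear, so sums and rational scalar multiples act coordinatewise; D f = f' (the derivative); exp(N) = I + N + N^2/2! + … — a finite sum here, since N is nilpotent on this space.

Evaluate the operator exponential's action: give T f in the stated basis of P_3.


the result is g(x) = -(7/4)x^3 + (5/2)x^2 - (11/4)x + 67/54

order-1 term: (7/2)x^2 + (4/3)x + 7/6
order-2 term: -(7/3)x - 4/9
order-3 term: 14/27
the series for exp(-(2/3)D) f terminates at order 3
exp(-(2/3)D) f = -(7/4)x^3 + (5/2)x^2 - (11/4)x + 67/54


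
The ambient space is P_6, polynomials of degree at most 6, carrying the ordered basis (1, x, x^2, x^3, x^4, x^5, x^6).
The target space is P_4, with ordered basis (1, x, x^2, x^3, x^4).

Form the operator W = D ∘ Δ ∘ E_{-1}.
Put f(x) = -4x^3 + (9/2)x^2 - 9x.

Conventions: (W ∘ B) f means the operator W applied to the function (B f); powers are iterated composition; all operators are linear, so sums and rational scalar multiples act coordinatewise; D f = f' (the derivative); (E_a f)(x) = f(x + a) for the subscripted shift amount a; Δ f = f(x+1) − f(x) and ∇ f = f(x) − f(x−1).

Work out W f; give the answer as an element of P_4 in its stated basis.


E_{-1} f = -4x^3 + (33/2)x^2 - 30x + 35/2
Δ E_{-1} f = -12x^2 + 21x - 35/2
D Δ E_{-1} f = -24x + 21

g(x) = -24x + 21


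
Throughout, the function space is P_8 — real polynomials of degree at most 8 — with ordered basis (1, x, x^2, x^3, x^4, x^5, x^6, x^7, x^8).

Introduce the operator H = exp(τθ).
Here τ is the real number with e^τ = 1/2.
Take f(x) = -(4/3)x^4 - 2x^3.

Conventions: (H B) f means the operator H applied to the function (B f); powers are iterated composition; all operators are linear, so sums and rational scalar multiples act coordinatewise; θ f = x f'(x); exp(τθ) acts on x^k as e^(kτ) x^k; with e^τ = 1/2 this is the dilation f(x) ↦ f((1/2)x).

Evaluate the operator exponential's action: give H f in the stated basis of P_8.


g(x) = -(1/12)x^4 - (1/4)x^3

exp(τθ) x^k = e^(kτ) x^k; with e^τ = 1/2 this sends x^k to (1/2)^k x^k
x^3 ↦ 1/8 x^3
x^4 ↦ 1/16 x^4
applying this coordinatewise to f: exp(τθ) f = -(1/12)x^4 - (1/4)x^3


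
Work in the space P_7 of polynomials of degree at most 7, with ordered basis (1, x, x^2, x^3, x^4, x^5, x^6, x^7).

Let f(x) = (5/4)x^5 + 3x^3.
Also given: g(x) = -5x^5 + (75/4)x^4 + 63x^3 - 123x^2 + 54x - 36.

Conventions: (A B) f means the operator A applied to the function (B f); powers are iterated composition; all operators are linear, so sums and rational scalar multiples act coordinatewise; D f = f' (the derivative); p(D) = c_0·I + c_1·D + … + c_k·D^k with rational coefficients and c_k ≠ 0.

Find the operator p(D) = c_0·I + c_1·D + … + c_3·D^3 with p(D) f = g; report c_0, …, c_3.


D^0 f = (5/4)x^5 + 3x^3
D^1 f = (25/4)x^4 + 9x^2
D^2 f = 25x^3 + 18x
D^3 f = 75x^2 + 18
matching coefficients of g against c_0 f + c_1 Df + … from the top degree down determines the c_i
solution: c_0 = -4, c_1 = 3, c_2 = 3, c_3 = -2

p(D) = -4·I + 3·D + 3·D^2 − 2·D^3, i.e. c_0 = -4, c_1 = 3, c_2 = 3, c_3 = -2


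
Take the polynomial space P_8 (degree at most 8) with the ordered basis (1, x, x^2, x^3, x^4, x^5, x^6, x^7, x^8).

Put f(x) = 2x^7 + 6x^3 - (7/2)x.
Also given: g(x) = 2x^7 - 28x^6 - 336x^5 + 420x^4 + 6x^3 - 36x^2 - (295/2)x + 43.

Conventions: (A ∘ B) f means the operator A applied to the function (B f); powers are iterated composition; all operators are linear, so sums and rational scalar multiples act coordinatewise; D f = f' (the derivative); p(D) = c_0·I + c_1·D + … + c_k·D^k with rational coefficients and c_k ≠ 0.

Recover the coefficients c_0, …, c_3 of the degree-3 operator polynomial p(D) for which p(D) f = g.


D^0 f = 2x^7 + 6x^3 - (7/2)x
D^1 f = 14x^6 + 18x^2 - 7/2
D^2 f = 84x^5 + 36x
D^3 f = 420x^4 + 36
matching coefficients of g against c_0 f + c_1 Df + … from the top degree down determines the c_i
solution: c_0 = 1, c_1 = -2, c_2 = -4, c_3 = 1

p(D) = I − 2·D − 4·D^2 + D^3, i.e. c_0 = 1, c_1 = -2, c_2 = -4, c_3 = 1


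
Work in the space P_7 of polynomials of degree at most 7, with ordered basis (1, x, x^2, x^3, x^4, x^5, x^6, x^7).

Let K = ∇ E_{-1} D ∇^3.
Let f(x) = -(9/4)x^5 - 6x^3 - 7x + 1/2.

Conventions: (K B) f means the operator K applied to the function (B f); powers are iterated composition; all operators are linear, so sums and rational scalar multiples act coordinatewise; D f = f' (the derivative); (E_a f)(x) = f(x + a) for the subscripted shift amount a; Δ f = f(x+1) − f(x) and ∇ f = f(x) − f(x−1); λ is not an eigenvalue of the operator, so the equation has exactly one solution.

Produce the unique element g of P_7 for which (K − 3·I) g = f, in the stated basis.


g(x) = (3/4)x^5 + 2x^3 + (7/3)x + 179/6

write g with unknown coordinates in the stated basis and equate coefficients in (K − 3·I) g = f
solving from the highest basis element down gives g = (3/4)x^5 + 2x^3 + (7/3)x + 179/6
check: K g = 90
so K g − 3·g = -(9/4)x^5 - 6x^3 - 7x + 1/2 = f ✓


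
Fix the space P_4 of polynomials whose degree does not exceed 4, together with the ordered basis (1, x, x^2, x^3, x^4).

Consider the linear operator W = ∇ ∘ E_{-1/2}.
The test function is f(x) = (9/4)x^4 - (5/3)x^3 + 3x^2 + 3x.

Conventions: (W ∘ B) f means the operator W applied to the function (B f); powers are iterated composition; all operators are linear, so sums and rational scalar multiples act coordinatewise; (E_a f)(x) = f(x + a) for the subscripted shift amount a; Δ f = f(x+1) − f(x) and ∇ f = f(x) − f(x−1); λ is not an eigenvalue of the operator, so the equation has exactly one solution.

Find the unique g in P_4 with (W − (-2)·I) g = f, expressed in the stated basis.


write g with unknown coordinates in the stated basis and equate coefficients in (W − (-2)·I) g = f
solving from the highest basis element down gives g = (9/8)x^4 - (37/12)x^3 + (103/8)x^2 - (447/16)x + 104/3
check: W g = (9/2)x^3 - (91/4)x^2 + (471/8)x - 208/3
so W g − (-2)·g = (9/4)x^4 - (5/3)x^3 + 3x^2 + 3x = f ✓

the image equals g(x) = (9/8)x^4 - (37/12)x^3 + (103/8)x^2 - (447/16)x + 104/3


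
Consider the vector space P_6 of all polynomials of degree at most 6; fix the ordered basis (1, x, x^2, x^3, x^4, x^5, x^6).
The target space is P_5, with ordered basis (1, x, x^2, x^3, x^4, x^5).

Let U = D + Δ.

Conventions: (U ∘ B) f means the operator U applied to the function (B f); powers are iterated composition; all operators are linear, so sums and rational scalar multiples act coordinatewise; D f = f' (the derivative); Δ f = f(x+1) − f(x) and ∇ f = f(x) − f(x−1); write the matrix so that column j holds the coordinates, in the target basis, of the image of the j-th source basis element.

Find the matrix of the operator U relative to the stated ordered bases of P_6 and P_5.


the matrix is [[0, 2, 1, 1, 1, 1, 1]; [0, 0, 4, 3, 4, 5, 6]; [0, 0, 0, 6, 6, 10, 15]; [0, 0, 0, 0, 8, 10, 20]; [0, 0, 0, 0, 0, 10, 15]; [0, 0, 0, 0, 0, 0, 12]] (rows listed top to bottom)

image of 1: 0
image of x: 2
image of x^2: 4x + 1
image of x^3: 6x^2 + 3x + 1
image of x^4: 8x^3 + 6x^2 + 4x + 1
image of x^5: 10x^4 + 10x^3 + 10x^2 + 5x + 1
image of x^6: 12x^5 + 15x^4 + 20x^3 + 15x^2 + 6x + 1
each image's coordinates form column j of the matrix


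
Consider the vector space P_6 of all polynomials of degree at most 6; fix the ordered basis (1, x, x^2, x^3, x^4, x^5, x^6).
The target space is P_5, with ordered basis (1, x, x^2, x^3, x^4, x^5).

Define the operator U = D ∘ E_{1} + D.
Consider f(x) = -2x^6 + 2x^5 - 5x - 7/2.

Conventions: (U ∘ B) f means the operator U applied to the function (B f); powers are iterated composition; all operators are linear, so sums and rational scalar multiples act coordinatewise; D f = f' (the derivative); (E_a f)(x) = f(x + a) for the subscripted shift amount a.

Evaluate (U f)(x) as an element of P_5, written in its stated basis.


the image equals g(x) = -24x^5 - 40x^4 - 80x^3 - 60x^2 - 20x - 12

E_{1} f = -2x^6 - 10x^5 - 20x^4 - 20x^3 - 10x^2 - 7x - 17/2
D E_{1} f = -12x^5 - 50x^4 - 80x^3 - 60x^2 - 20x - 7
D f = -12x^5 + 10x^4 - 5
(D ∘ E_{1} + D) f = -24x^5 - 40x^4 - 80x^3 - 60x^2 - 20x - 12


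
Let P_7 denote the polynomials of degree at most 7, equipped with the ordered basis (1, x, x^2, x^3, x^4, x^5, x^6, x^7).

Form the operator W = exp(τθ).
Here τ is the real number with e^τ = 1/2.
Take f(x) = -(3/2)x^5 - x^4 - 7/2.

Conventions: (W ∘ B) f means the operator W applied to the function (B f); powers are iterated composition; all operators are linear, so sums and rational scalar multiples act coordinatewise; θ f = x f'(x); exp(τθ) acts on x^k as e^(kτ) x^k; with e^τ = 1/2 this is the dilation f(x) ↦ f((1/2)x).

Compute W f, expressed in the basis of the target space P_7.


exp(τθ) x^k = e^(kτ) x^k; with e^τ = 1/2 this sends x^k to (1/2)^k x^k
x^4 ↦ 1/16 x^4
x^5 ↦ 1/32 x^5
applying this coordinatewise to f: exp(τθ) f = -(3/64)x^5 - (1/16)x^4 - 7/2

the result is g(x) = -(3/64)x^5 - (1/16)x^4 - 7/2


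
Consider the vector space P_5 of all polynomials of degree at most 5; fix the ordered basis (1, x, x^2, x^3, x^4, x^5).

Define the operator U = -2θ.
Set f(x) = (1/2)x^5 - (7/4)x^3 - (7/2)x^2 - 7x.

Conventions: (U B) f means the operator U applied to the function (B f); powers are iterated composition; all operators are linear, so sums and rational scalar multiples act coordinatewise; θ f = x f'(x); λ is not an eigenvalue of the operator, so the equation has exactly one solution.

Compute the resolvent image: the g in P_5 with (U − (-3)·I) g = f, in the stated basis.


write g with unknown coordinates in the stated basis and equate coefficients in (U − (-3)·I) g = f
solving from the highest basis element down gives g = -(1/14)x^5 + (7/12)x^3 + (7/2)x^2 - 7x
check: U g = (5/7)x^5 - (7/2)x^3 - 14x^2 + 14x
so U g − (-3)·g = (1/2)x^5 - (7/4)x^3 - (7/2)x^2 - 7x = f ✓

the result is g(x) = -(1/14)x^5 + (7/12)x^3 + (7/2)x^2 - 7x


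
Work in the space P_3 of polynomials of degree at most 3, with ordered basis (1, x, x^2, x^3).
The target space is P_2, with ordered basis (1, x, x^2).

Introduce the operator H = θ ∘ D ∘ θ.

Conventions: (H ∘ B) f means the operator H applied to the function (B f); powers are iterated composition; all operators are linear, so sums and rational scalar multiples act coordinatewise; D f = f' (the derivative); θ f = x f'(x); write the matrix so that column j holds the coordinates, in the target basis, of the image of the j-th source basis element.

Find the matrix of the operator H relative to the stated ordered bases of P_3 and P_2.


image of 1: 0
image of x: 0
image of x^2: 4x
image of x^3: 18x^2
each image's coordinates form column j of the matrix

the matrix is [[0, 0, 0, 0]; [0, 0, 4, 0]; [0, 0, 0, 18]] (rows listed top to bottom)


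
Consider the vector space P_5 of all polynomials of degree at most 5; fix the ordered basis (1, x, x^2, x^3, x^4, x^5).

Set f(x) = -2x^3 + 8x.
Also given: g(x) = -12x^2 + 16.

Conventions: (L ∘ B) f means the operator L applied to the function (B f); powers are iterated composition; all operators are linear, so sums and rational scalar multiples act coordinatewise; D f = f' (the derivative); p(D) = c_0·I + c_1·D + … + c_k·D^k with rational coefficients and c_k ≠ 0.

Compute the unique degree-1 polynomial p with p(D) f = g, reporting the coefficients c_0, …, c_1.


p(D) = 2·D, i.e. c_0 = 0, c_1 = 2

D^0 f = -2x^3 + 8x
D^1 f = -6x^2 + 8
matching coefficients of g against c_0 f + c_1 Df + … from the top degree down determines the c_i
solution: c_0 = 0, c_1 = 2


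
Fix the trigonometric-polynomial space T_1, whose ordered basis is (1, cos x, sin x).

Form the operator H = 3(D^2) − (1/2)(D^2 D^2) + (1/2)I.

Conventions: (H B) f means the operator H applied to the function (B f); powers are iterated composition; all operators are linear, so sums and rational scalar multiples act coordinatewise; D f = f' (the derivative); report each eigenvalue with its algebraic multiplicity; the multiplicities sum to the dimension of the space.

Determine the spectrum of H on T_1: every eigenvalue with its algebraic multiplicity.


image of 1: 1/2
image of cos x: -3cos x
image of sin x: -3sin x
the matrix is diagonal; its diagonal is (1/2, -3, -3)
for a triangular matrix the eigenvalues are the diagonal entries, with algebraic multiplicity their repetition count

λ = -3 (multiplicity 2), λ = 1/2 (multiplicity 1)


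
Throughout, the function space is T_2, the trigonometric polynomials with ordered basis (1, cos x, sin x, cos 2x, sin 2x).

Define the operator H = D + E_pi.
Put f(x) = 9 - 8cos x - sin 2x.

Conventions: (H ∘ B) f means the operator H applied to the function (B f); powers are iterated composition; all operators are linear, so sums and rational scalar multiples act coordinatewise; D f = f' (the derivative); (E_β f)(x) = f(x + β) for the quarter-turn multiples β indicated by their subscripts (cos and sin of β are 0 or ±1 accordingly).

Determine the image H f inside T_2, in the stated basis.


the result is g(x) = 9 + 8cos x + 8sin x - 2cos 2x - sin 2x

D f = 8sin x - 2cos 2x
E_pi f = 9 + 8cos x - sin 2x
(D + E_pi) f = 9 + 8cos x + 8sin x - 2cos 2x - sin 2x


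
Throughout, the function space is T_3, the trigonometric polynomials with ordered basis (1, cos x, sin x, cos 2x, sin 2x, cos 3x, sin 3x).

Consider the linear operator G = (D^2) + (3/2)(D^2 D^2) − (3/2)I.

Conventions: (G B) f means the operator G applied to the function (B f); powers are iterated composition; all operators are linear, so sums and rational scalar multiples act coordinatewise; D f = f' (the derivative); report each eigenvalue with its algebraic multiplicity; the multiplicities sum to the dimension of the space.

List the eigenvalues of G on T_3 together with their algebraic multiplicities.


image of 1: -3/2
image of cos x: -cos x
image of sin x: -sin x
image of cos 2x: (37/2)cos 2x
image of sin 2x: (37/2)sin 2x
image of cos 3x: 111cos 3x
image of sin 3x: 111sin 3x
the matrix is diagonal; its diagonal is (-3/2, -1, -1, 37/2, 37/2, 111, 111)
for a triangular matrix the eigenvalues are the diagonal entries, with algebraic multiplicity their repetition count

λ = -3/2 (multiplicity 1), λ = -1 (multiplicity 2), λ = 37/2 (multiplicity 2), λ = 111 (multiplicity 2)


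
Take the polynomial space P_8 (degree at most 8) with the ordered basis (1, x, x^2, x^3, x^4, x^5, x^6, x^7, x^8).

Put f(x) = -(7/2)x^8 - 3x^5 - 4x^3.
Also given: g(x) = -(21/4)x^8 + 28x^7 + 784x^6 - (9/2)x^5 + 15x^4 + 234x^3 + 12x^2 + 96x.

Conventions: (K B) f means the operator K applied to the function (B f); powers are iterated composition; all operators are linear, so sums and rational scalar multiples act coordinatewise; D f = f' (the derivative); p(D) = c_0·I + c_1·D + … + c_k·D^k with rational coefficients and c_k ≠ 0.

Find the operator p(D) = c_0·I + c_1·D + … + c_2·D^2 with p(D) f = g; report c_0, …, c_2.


c_0 = 3/2, c_1 = -1, c_2 = -4

D^0 f = -(7/2)x^8 - 3x^5 - 4x^3
D^1 f = -28x^7 - 15x^4 - 12x^2
D^2 f = -196x^6 - 60x^3 - 24x
matching coefficients of g against c_0 f + c_1 Df + … from the top degree down determines the c_i
solution: c_0 = 3/2, c_1 = -1, c_2 = -4


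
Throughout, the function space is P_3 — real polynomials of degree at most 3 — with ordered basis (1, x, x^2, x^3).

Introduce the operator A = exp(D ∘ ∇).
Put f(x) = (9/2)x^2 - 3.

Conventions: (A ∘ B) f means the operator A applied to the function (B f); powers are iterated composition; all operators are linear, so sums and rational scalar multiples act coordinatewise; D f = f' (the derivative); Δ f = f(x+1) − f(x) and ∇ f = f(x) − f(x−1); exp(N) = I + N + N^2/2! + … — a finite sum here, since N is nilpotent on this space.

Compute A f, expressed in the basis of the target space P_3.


order-1 term: 9
the series for exp(D ∘ ∇) f terminates at order 1
exp(D ∘ ∇) f = (9/2)x^2 + 6

the result is g(x) = (9/2)x^2 + 6


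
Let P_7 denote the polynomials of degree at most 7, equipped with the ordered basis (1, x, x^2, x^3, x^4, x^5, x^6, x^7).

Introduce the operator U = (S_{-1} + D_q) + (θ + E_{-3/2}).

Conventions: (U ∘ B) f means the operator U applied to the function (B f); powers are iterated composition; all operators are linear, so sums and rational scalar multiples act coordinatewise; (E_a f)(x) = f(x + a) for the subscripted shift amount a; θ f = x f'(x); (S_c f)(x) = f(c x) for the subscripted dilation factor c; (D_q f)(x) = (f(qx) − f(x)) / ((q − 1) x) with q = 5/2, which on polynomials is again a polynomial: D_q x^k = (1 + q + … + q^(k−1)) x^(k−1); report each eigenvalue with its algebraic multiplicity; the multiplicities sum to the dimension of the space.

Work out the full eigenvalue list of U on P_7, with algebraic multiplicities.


image of 1: 2
image of x: x - 1/2
image of x^2: 4x^2 + (1/2)x + 9/4
image of x^3: 3x^3 + (21/4)x^2 + (27/4)x - 27/8
image of x^4: 6x^4 + (155/8)x^3 + (27/2)x^2 - (27/2)x + 81/16
image of x^5: 5x^5 + (911/16)x^4 + (45/2)x^3 - (135/4)x^2 + (405/16)x - 243/32
image of x^6: 8x^6 + (4899/32)x^5 + (135/4)x^4 - (135/2)x^3 + (1215/16)x^2 - (729/16)x + 729/64
image of x^7: 7x^7 + (25327/64)x^6 + (189/4)x^5 - (945/8)x^4 + (2835/16)x^3 - (5103/32)x^2 + (5103/64)x - 2187/128
the matrix is upper triangular; its diagonal is (2, 1, 4, 3, 6, 5, 8, 7)
for a triangular matrix the eigenvalues are the diagonal entries, with algebraic multiplicity their repetition count

λ = 1 (multiplicity 1), λ = 2 (multiplicity 1), λ = 3 (multiplicity 1), λ = 4 (multiplicity 1), λ = 5 (multiplicity 1), λ = 6 (multiplicity 1), λ = 7 (multiplicity 1), λ = 8 (multiplicity 1)


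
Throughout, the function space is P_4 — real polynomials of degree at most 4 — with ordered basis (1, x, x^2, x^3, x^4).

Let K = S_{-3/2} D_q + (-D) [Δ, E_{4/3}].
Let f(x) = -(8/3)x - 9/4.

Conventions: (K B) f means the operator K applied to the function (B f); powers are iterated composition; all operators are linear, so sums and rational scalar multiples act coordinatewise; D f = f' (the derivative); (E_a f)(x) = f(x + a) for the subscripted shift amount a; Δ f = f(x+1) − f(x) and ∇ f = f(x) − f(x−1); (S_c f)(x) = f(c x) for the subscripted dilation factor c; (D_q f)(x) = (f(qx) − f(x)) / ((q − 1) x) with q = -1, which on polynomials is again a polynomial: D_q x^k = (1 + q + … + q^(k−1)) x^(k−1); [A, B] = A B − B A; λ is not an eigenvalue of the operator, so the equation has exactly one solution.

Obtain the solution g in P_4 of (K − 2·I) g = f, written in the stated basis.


g(x) = (4/3)x + 43/24

write g with unknown coordinates in the stated basis and equate coefficients in (K − 2·I) g = f
solving from the highest basis element down gives g = (4/3)x + 43/24
check: K g = 4/3
so K g − 2·g = -(8/3)x - 9/4 = f ✓


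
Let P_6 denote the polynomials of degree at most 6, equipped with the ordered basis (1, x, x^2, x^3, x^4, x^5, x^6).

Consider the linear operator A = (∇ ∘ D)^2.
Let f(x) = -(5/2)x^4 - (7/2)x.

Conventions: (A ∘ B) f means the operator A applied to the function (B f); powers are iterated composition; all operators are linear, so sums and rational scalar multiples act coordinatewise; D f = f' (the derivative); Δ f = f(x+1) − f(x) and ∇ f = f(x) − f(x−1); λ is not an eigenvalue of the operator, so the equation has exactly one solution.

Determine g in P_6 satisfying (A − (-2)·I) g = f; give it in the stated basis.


the image equals g(x) = -(5/4)x^4 - (7/4)x + 15

write g with unknown coordinates in the stated basis and equate coefficients in (A − (-2)·I) g = f
solving from the highest basis element down gives g = -(5/4)x^4 - (7/4)x + 15
check: A g = -30
so A g − (-2)·g = -(5/2)x^4 - (7/2)x = f ✓


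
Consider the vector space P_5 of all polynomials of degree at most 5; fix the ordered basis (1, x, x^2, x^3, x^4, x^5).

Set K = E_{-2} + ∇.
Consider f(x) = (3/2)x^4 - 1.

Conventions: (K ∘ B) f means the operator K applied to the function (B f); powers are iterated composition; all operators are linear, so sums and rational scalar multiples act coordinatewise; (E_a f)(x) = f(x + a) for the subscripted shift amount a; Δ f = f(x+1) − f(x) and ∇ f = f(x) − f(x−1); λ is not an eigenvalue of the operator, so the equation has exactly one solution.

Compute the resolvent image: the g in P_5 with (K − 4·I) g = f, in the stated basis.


write g with unknown coordinates in the stated basis and equate coefficients in (K − 4·I) g = f
solving from the highest basis element down gives g = -(1/2)x^4 + (2/3)x^3 - (11/3)x^2 + (82/9)x - 563/54
check: K g = -(1/2)x^4 + (8/3)x^3 - (44/3)x^2 + (328/9)x - 1153/27
so K g − 4·g = (3/2)x^4 - 1 = f ✓

the result is g(x) = -(1/2)x^4 + (2/3)x^3 - (11/3)x^2 + (82/9)x - 563/54


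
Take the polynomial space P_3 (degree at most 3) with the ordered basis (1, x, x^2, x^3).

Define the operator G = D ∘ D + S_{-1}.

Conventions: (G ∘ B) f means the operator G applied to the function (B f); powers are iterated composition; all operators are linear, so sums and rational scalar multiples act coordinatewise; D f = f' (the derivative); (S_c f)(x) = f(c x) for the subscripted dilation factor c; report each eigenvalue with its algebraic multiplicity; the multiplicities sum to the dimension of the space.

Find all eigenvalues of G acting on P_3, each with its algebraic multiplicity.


λ = -1 (multiplicity 2), λ = 1 (multiplicity 2)

image of 1: 1
image of x: -x
image of x^2: x^2 + 2
image of x^3: -x^3 + 6x
the matrix is upper triangular; its diagonal is (1, -1, 1, -1)
for a triangular matrix the eigenvalues are the diagonal entries, with algebraic multiplicity their repetition count


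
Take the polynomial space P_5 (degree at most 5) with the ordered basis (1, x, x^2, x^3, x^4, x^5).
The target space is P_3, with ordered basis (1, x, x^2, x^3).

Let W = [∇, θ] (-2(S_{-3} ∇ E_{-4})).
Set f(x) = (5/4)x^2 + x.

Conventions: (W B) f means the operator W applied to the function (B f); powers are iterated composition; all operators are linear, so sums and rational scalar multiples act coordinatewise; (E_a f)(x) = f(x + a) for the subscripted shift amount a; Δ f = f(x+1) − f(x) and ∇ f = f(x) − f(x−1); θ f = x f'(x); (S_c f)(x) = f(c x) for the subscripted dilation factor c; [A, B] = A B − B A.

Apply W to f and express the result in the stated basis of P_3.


E_{-4} f = (5/4)x^2 - 9x + 16
∇ E_{-4} f = (5/2)x - 41/4
S_{-3} ∇ E_{-4} f = -(15/2)x - 41/4
(-2(S_{-3} ∇ E_{-4})) f = 15x + 41/2
θ (-2(S_{-3} ∇ E_{-4})) f = 15x
∇ θ (-2(S_{-3} ∇ E_{-4})) f = 15
∇ (-2(S_{-3} ∇ E_{-4})) f = 15
θ ∇ (-2(S_{-3} ∇ E_{-4})) f = 0
[∇, θ] (-2(S_{-3} ∇ E_{-4})) f = 15

the image equals g(x) = 15


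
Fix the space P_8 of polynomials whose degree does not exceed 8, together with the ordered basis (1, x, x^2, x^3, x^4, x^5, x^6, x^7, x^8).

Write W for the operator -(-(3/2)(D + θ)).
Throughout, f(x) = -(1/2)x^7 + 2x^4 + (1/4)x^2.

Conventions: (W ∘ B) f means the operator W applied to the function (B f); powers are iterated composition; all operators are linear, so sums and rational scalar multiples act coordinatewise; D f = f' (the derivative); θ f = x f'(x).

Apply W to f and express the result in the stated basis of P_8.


D f = -(7/2)x^6 + 8x^3 + (1/2)x
θ f = -(7/2)x^7 + 8x^4 + (1/2)x^2
(D + θ) f = -(7/2)x^7 - (7/2)x^6 + 8x^4 + 8x^3 + (1/2)x^2 + (1/2)x
(-(3/2)(D + θ)) f = (21/4)x^7 + (21/4)x^6 - 12x^4 - 12x^3 - (3/4)x^2 - (3/4)x
(-(-(3/2)(D + θ))) f = -(21/4)x^7 - (21/4)x^6 + 12x^4 + 12x^3 + (3/4)x^2 + (3/4)x

the image equals g(x) = -(21/4)x^7 - (21/4)x^6 + 12x^4 + 12x^3 + (3/4)x^2 + (3/4)x


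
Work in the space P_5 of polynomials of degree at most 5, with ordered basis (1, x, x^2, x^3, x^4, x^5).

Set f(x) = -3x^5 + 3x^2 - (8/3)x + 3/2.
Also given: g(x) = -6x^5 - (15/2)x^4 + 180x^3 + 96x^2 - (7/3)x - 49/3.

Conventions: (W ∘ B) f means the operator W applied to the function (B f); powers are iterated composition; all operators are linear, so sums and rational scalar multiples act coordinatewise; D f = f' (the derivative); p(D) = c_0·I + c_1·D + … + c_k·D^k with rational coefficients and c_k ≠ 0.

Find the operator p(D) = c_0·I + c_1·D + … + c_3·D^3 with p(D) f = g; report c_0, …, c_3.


c_0 = 2, c_1 = 1/2, c_2 = -3, c_3 = -1/2

D^0 f = -3x^5 + 3x^2 - (8/3)x + 3/2
D^1 f = -15x^4 + 6x - 8/3
D^2 f = -60x^3 + 6
D^3 f = -180x^2
matching coefficients of g against c_0 f + c_1 Df + … from the top degree down determines the c_i
solution: c_0 = 2, c_1 = 1/2, c_2 = -3, c_3 = -1/2


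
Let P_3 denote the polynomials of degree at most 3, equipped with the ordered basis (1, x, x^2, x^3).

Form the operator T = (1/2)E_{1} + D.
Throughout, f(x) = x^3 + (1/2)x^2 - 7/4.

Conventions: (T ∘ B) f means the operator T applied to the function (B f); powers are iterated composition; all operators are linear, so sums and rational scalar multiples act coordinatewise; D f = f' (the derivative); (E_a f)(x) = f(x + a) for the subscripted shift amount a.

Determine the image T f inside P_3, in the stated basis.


the image equals g(x) = (1/2)x^3 + (19/4)x^2 + 3x - 1/8

E_{1} f = x^3 + (7/2)x^2 + 4x - 1/4
((1/2)E_{1}) f = (1/2)x^3 + (7/4)x^2 + 2x - 1/8
D f = 3x^2 + x
((1/2)E_{1} + D) f = (1/2)x^3 + (19/4)x^2 + 3x - 1/8
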